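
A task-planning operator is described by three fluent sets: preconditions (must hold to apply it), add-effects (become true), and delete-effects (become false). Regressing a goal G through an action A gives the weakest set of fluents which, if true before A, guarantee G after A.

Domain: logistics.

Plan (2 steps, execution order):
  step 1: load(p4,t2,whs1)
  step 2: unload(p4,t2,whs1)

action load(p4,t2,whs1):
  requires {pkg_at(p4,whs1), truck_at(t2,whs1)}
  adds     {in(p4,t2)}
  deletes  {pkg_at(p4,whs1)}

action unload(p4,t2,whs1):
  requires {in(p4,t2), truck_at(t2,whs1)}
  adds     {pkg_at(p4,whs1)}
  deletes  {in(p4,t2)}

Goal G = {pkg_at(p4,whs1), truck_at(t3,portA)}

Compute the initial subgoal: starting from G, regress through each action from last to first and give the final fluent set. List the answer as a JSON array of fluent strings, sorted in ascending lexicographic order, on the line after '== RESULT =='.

Regress step by step:
  through step 2 (unload(p4,t2,whs1)): drop {pkg_at(p4,whs1)}, keep {truck_at(t3,portA)}, require {in(p4,t2), truck_at(t2,whs1)}
    → {in(p4,t2), truck_at(t2,whs1), truck_at(t3,portA)}
  through step 1 (load(p4,t2,whs1)): drop {in(p4,t2)}, keep {truck_at(t2,whs1), truck_at(t3,portA)}, require {pkg_at(p4,whs1), truck_at(t2,whs1)}
    → {pkg_at(p4,whs1), truck_at(t2,whs1), truck_at(t3,portA)}

== RESULT ==
["pkg_at(p4,whs1)", "truck_at(t2,whs1)", "truck_at(t3,portA)"]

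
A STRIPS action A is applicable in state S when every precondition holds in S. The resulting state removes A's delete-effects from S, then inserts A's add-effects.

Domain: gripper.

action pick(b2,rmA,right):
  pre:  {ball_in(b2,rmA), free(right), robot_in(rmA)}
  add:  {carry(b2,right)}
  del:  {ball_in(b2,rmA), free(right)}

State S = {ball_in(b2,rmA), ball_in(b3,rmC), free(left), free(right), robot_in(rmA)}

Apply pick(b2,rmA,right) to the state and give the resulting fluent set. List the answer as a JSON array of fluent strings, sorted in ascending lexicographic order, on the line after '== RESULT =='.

Progress:
  pre ⊆ S: {ball_in(b2,rmA), free(right), robot_in(rmA)} ⊆ S  — applicable
  S \ del = {ball_in(b3,rmC), free(left), robot_in(rmA)}
  ∪ add   = {ball_in(b3,rmC), carry(b2,right), free(left), robot_in(rmA)}

== RESULT ==
["ball_in(b3,rmC)", "carry(b2,right)", "free(left)", "robot_in(rmA)"]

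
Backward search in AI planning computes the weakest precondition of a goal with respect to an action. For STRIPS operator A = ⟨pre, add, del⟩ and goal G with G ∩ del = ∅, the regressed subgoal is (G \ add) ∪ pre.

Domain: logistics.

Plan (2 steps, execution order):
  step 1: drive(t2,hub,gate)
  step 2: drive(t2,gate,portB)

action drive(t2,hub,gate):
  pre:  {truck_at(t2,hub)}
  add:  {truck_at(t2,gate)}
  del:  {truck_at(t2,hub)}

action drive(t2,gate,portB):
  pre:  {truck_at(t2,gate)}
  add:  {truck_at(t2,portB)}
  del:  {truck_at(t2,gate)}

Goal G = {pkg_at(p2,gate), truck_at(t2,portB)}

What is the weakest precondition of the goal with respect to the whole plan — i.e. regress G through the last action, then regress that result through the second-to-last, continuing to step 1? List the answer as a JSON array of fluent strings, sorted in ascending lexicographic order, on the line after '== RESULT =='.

Work backward from the goal:
  through step 2 (drive(t2,gate,portB)): drop {truck_at(t2,portB)}, keep {pkg_at(p2,gate)}, require {truck_at(t2,gate)}
    → {pkg_at(p2,gate), truck_at(t2,gate)}
  through step 1 (drive(t2,hub,gate)): drop {truck_at(t2,gate)}, keep {pkg_at(p2,gate)}, require {truck_at(t2,hub)}
    → {pkg_at(p2,gate), truck_at(t2,hub)}

== RESULT ==
["pkg_at(p2,gate)", "truck_at(t2,hub)"]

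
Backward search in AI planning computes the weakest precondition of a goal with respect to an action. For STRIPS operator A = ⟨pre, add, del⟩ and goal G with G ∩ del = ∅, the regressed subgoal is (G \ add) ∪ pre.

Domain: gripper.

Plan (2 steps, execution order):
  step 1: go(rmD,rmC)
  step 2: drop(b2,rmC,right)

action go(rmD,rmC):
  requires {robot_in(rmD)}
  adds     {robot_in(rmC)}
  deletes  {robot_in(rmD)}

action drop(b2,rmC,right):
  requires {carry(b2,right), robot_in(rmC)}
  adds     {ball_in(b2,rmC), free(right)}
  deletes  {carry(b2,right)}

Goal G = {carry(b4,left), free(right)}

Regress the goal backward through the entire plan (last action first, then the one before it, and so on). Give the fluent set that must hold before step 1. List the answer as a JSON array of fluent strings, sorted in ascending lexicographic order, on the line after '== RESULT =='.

Work backward from the goal:
  through step 2 (drop(b2,rmC,right)): drop {free(right)}, keep {carry(b4,left)}, require {carry(b2,right), robot_in(rmC)}
    → {carry(b2,right), carry(b4,left), robot_in(rmC)}
  through step 1 (go(rmD,rmC)): drop {robot_in(rmC)}, keep {carry(b2,right), carry(b4,left)}, require {robot_in(rmD)}
    → {carry(b2,right), carry(b4,left), robot_in(rmD)}

== RESULT ==
["carry(b2,right)", "carry(b4,left)", "robot_in(rmD)"]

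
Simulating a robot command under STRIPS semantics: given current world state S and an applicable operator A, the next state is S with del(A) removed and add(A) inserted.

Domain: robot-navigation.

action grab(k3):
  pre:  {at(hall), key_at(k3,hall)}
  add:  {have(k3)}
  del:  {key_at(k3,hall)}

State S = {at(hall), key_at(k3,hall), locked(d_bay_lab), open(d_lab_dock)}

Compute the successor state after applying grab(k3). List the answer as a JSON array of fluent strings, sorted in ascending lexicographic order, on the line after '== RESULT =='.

Compute (S \ del) ∪ add:
  pre ⊆ S: {at(hall), key_at(k3,hall)} ⊆ S  — applicable
  S \ del = {at(hall), locked(d_bay_lab), open(d_lab_dock)}
  ∪ add   = {at(hall), have(k3), locked(d_bay_lab), open(d_lab_dock)}

== RESULT ==
["at(hall)", "have(k3)", "locked(d_bay_lab)", "open(d_lab_dock)"]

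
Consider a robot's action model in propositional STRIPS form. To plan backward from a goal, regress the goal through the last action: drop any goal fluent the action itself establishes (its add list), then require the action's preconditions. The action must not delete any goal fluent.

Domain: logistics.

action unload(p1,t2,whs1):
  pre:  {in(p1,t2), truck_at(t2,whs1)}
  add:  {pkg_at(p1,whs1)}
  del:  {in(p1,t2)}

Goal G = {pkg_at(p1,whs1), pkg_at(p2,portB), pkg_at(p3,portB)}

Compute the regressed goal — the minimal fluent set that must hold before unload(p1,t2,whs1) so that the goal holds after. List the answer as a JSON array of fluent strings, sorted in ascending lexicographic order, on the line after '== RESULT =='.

Compute (G \ add) ∪ pre:
  G ∩ del = {}  (empty — regression defined)
  G \ add = {pkg_at(p1,whs1), pkg_at(p2,portB), pkg_at(p3,portB)} \ {pkg_at(p1,whs1)} = {pkg_at(p2,portB), pkg_at(p3,portB)}
  ∪ pre   = {pkg_at(p2,portB), pkg_at(p3,portB)} ∪ {in(p1,t2), truck_at(t2,whs1)}
          = {in(p1,t2), pkg_at(p2,portB), pkg_at(p3,portB), truck_at(t2,whs1)}

== RESULT ==
["in(p1,t2)", "pkg_at(p2,portB)", "pkg_at(p3,portB)", "truck_at(t2,whs1)"]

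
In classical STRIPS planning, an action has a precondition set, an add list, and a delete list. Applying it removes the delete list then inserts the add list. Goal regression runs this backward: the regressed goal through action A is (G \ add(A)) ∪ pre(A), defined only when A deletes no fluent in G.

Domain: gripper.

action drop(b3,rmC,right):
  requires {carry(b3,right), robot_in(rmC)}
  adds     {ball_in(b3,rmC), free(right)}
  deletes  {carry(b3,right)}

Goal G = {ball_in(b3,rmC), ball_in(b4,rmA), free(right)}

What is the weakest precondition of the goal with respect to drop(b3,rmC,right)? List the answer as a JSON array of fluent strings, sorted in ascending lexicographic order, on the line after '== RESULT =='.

Regress:
  G ∩ del = {}  (empty — regression defined)
  G \ add = {ball_in(b3,rmC), ball_in(b4,rmA), free(right)} \ {ball_in(b3,rmC), free(right)} = {ball_in(b4,rmA)}
  ∪ pre   = {ball_in(b4,rmA)} ∪ {carry(b3,right), robot_in(rmC)}
          = {ball_in(b4,rmA), carry(b3,right), robot_in(rmC)}

== RESULT ==
["ball_in(b4,rmA)", "carry(b3,right)", "robot_in(rmC)"]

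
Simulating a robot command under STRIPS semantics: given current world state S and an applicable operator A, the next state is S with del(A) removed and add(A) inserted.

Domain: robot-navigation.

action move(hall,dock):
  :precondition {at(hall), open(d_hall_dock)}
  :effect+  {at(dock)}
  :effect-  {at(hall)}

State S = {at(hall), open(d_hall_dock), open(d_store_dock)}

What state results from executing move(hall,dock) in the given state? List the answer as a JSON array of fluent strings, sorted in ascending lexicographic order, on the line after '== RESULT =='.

Compute (S \ del) ∪ add:
  pre ⊆ S: {at(hall), open(d_hall_dock)} ⊆ S  — applicable
  S \ del = {open(d_hall_dock), open(d_store_dock)}
  ∪ add   = {at(dock), open(d_hall_dock), open(d_store_dock)}

== RESULT ==
["at(dock)", "open(d_hall_dock)", "open(d_store_dock)"]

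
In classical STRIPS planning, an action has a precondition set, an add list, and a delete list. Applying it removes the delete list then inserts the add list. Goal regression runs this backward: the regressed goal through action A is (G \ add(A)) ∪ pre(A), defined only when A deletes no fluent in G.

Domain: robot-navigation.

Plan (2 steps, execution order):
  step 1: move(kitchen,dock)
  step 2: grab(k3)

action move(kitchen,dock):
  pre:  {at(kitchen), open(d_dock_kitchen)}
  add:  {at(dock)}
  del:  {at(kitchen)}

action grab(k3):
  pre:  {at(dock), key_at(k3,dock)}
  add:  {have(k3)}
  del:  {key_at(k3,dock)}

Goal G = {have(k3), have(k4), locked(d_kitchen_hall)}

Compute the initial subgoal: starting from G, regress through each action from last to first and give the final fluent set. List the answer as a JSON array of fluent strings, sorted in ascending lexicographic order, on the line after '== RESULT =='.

Regress step by step:
  through step 2 (grab(k3)): drop {have(k3)}, keep {have(k4), locked(d_kitchen_hall)}, require {at(dock), key_at(k3,dock)}
    → {at(dock), have(k4), key_at(k3,dock), locked(d_kitchen_hall)}
  through step 1 (move(kitchen,dock)): drop {at(dock)}, keep {have(k4), key_at(k3,dock), locked(d_kitchen_hall)}, require {at(kitchen), open(d_dock_kitchen)}
    → {at(kitchen), have(k4), key_at(k3,dock), locked(d_kitchen_hall), open(d_dock_kitchen)}

== RESULT ==
["at(kitchen)", "have(k4)", "key_at(k3,dock)", "locked(d_kitchen_hall)", "open(d_dock_kitchen)"]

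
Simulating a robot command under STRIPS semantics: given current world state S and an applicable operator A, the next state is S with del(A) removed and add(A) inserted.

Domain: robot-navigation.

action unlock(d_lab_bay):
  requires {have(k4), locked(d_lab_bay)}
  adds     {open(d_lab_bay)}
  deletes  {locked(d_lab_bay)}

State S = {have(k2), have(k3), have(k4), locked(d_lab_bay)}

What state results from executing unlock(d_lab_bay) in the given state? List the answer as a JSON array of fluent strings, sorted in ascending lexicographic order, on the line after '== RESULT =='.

Compute (S \ del) ∪ add:
  pre ⊆ S: {have(k4), locked(d_lab_bay)} ⊆ S  — applicable
  S \ del = {have(k2), have(k3), have(k4)}
  ∪ add   = {have(k2), have(k3), have(k4), open(d_lab_bay)}

== RESULT ==
["have(k2)", "have(k3)", "have(k4)", "open(d_lab_bay)"]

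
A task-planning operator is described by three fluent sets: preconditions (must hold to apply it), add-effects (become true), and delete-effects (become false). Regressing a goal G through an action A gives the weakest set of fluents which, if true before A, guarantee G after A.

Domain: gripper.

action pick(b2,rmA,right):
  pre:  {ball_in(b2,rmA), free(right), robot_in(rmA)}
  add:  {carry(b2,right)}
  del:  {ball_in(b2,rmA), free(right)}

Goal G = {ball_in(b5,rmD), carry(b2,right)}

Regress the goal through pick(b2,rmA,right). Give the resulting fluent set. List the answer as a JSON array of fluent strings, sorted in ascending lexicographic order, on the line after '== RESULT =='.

Regress:
  G ∩ del = {}  (empty — regression defined)
  G \ add = {ball_in(b5,rmD), carry(b2,right)} \ {carry(b2,right)} = {ball_in(b5,rmD)}
  ∪ pre   = {ball_in(b5,rmD)} ∪ {ball_in(b2,rmA), free(right), robot_in(rmA)}
          = {ball_in(b2,rmA), ball_in(b5,rmD), free(right), robot_in(rmA)}

== RESULT ==
["ball_in(b2,rmA)", "ball_in(b5,rmD)", "free(right)", "robot_in(rmA)"]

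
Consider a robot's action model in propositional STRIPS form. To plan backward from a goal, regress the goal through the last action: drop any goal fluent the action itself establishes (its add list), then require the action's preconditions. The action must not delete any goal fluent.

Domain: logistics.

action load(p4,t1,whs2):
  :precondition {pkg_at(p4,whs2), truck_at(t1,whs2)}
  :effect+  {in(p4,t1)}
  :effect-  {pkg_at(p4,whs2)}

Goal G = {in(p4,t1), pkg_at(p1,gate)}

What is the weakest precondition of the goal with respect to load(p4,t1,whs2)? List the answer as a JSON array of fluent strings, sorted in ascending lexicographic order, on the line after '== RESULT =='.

Compute (G \ add) ∪ pre:
  G ∩ del = {}  (empty — regression defined)
  G \ add = {in(p4,t1), pkg_at(p1,gate)} \ {in(p4,t1)} = {pkg_at(p1,gate)}
  ∪ pre   = {pkg_at(p1,gate)} ∪ {pkg_at(p4,whs2), truck_at(t1,whs2)}
          = {pkg_at(p1,gate), pkg_at(p4,whs2), truck_at(t1,whs2)}

== RESULT ==
["pkg_at(p1,gate)", "pkg_at(p4,whs2)", "truck_at(t1,whs2)"]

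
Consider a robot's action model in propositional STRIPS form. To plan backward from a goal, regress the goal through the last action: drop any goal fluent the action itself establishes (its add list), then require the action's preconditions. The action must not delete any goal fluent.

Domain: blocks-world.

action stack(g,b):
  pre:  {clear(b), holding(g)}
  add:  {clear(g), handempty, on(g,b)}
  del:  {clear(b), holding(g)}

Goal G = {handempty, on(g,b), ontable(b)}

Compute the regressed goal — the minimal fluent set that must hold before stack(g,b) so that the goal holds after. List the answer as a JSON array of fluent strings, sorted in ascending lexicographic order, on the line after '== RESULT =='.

Compute (G \ add) ∪ pre:
  G ∩ del = {}  (empty — regression defined)
  G \ add = {handempty, on(g,b), ontable(b)} \ {clear(g), handempty, on(g,b)} = {ontable(b)}
  ∪ pre   = {ontable(b)} ∪ {clear(b), holding(g)}
          = {clear(b), holding(g), ontable(b)}

== RESULT ==
["clear(b)", "holding(g)", "ontable(b)"]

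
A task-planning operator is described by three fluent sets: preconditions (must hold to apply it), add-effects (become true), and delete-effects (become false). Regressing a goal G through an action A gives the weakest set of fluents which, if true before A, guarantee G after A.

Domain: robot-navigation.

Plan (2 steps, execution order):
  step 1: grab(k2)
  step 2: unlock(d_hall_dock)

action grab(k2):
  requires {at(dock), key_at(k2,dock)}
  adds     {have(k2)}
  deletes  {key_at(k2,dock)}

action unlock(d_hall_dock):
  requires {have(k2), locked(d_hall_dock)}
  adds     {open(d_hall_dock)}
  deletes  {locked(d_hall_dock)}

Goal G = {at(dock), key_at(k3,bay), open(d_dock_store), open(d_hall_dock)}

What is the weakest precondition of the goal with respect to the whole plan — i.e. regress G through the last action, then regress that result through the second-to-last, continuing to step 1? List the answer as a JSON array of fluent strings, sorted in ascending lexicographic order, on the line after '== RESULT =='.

Regress step by step:
  through step 2 (unlock(d_hall_dock)): drop {open(d_hall_dock)}, keep {at(dock), key_at(k3,bay), open(d_dock_store)}, require {have(k2), locked(d_hall_dock)}
    → {at(dock), have(k2), key_at(k3,bay), locked(d_hall_dock), open(d_dock_store)}
  through step 1 (grab(k2)): drop {have(k2)}, keep {at(dock), key_at(k3,bay), locked(d_hall_dock), open(d_dock_store)}, require {at(dock), key_at(k2,dock)}
    → {at(dock), key_at(k2,dock), key_at(k3,bay), locked(d_hall_dock), open(d_dock_store)}

== RESULT ==
["at(dock)", "key_at(k2,dock)", "key_at(k3,bay)", "locked(d_hall_dock)", "open(d_dock_store)"]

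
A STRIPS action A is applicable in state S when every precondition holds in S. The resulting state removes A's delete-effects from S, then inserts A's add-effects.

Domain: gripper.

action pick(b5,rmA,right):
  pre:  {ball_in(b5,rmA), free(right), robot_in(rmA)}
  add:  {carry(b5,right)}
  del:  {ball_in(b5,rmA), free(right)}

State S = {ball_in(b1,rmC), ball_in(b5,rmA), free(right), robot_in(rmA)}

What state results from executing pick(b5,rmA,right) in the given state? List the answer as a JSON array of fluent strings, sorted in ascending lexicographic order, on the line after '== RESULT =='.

Progress:
  pre ⊆ S: {ball_in(b5,rmA), free(right), robot_in(rmA)} ⊆ S  — applicable
  S \ del = {ball_in(b1,rmC), robot_in(rmA)}
  ∪ add   = {ball_in(b1,rmC), carry(b5,right), robot_in(rmA)}

== RESULT ==
["ball_in(b1,rmC)", "carry(b5,right)", "robot_in(rmA)"]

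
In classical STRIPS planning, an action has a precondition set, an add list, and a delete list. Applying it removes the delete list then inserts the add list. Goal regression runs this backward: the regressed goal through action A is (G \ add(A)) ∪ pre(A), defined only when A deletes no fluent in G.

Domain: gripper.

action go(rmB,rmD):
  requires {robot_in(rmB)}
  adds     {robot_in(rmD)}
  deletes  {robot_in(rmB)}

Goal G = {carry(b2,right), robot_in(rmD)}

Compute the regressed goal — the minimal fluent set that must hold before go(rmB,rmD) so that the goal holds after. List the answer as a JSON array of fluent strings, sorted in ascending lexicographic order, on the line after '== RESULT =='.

Compute (G \ add) ∪ pre:
  G ∩ del = {}  (empty — regression defined)
  G \ add = {carry(b2,right), robot_in(rmD)} \ {robot_in(rmD)} = {carry(b2,right)}
  ∪ pre   = {carry(b2,right)} ∪ {robot_in(rmB)}
          = {carry(b2,right), robot_in(rmB)}

== RESULT ==
["carry(b2,right)", "robot_in(rmB)"]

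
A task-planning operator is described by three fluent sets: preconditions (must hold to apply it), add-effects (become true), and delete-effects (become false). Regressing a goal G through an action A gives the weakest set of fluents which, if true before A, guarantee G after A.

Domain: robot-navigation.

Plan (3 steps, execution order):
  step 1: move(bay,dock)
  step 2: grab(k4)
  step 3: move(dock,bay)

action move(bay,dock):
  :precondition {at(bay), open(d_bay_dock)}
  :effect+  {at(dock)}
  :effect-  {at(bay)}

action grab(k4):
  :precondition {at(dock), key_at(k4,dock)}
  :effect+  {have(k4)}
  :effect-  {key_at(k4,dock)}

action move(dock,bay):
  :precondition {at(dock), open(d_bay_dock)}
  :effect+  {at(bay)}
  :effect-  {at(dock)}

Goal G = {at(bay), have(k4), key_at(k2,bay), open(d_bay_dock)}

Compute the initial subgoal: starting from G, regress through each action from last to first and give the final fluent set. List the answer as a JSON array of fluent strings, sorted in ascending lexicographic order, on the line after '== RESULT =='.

Work backward from the goal:
  through step 3 (move(dock,bay)): drop {at(bay)}, keep {have(k4), key_at(k2,bay), open(d_bay_dock)}, require {at(dock), open(d_bay_dock)}
    → {at(dock), have(k4), key_at(k2,bay), open(d_bay_dock)}
  through step 2 (grab(k4)): drop {have(k4)}, keep {at(dock), key_at(k2,bay), open(d_bay_dock)}, require {at(dock), key_at(k4,dock)}
    → {at(dock), key_at(k2,bay), key_at(k4,dock), open(d_bay_dock)}
  through step 1 (move(bay,dock)): drop {at(dock)}, keep {key_at(k2,bay), key_at(k4,dock), open(d_bay_dock)}, require {at(bay), open(d_bay_dock)}
    → {at(bay), key_at(k2,bay), key_at(k4,dock), open(d_bay_dock)}

== RESULT ==
["at(bay)", "key_at(k2,bay)", "key_at(k4,dock)", "open(d_bay_dock)"]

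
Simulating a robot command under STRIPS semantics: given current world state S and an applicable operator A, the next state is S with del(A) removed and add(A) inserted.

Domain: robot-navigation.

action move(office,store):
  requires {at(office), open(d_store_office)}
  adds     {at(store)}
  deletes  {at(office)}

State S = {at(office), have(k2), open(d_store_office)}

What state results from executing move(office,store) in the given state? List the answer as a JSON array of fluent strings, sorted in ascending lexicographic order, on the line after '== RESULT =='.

Progress:
  pre ⊆ S: {at(office), open(d_store_office)} ⊆ S  — applicable
  S \ del = {have(k2), open(d_store_office)}
  ∪ add   = {at(store), have(k2), open(d_store_office)}

== RESULT ==
["at(store)", "have(k2)", "open(d_store_office)"]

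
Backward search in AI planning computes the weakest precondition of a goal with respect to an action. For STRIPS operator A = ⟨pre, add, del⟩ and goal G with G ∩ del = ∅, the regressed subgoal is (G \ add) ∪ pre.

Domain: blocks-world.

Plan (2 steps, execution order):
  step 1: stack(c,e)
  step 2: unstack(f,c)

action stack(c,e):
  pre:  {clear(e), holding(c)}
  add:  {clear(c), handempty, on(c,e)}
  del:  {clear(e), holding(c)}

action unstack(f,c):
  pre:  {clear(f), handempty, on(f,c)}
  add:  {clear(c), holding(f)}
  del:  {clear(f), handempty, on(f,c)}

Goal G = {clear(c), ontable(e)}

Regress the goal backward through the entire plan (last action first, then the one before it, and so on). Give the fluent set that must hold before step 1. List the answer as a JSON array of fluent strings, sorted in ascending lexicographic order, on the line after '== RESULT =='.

Regress step by step:
  through step 2 (unstack(f,c)): drop {clear(c)}, keep {ontable(e)}, require {clear(f), handempty, on(f,c)}
    → {clear(f), handempty, on(f,c), ontable(e)}
  through step 1 (stack(c,e)): drop {handempty}, keep {clear(f), on(f,c), ontable(e)}, require {clear(e), holding(c)}
    → {clear(e), clear(f), holding(c), on(f,c), ontable(e)}

== RESULT ==
["clear(e)", "clear(f)", "holding(c)", "on(f,c)", "ontable(e)"]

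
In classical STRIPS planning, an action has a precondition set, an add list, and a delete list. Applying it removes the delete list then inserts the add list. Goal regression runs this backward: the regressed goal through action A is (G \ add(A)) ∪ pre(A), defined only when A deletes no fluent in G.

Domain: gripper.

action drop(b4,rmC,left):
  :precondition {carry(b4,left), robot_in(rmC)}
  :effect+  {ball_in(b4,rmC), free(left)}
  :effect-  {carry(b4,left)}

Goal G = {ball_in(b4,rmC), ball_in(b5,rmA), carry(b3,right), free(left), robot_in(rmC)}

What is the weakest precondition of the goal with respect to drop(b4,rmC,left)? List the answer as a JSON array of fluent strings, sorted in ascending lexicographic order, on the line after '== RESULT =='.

Regress:
  G ∩ del = {}  (empty — regression defined)
  G \ add = {ball_in(b4,rmC), ball_in(b5,rmA), carry(b3,right), free(left), robot_in(rmC)} \ {ball_in(b4,rmC), free(left)} = {ball_in(b5,rmA), carry(b3,right), robot_in(rmC)}
  ∪ pre   = {ball_in(b5,rmA), carry(b3,right), robot_in(rmC)} ∪ {carry(b4,left), robot_in(rmC)}
          = {ball_in(b5,rmA), carry(b3,right), carry(b4,left), robot_in(rmC)}

== RESULT ==
["ball_in(b5,rmA)", "carry(b3,right)", "carry(b4,left)", "robot_in(rmC)"]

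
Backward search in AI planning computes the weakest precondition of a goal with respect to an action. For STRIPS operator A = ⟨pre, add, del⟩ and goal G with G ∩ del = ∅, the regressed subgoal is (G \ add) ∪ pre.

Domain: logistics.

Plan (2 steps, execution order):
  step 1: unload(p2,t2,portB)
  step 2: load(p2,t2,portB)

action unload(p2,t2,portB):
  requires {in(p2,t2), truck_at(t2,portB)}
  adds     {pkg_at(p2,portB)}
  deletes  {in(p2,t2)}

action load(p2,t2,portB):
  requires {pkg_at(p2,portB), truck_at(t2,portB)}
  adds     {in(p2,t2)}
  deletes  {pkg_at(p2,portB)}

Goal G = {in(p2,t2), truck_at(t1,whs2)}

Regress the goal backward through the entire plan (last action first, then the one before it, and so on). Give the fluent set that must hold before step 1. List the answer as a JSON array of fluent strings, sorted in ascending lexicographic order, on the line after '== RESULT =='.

Work backward from the goal:
  through step 2 (load(p2,t2,portB)): drop {in(p2,t2)}, keep {truck_at(t1,whs2)}, require {pkg_at(p2,portB), truck_at(t2,portB)}
    → {pkg_at(p2,portB), truck_at(t1,whs2), truck_at(t2,portB)}
  through step 1 (unload(p2,t2,portB)): drop {pkg_at(p2,portB)}, keep {truck_at(t1,whs2), truck_at(t2,portB)}, require {in(p2,t2), truck_at(t2,portB)}
    → {in(p2,t2), truck_at(t1,whs2), truck_at(t2,portB)}

== RESULT ==
["in(p2,t2)", "truck_at(t1,whs2)", "truck_at(t2,portB)"]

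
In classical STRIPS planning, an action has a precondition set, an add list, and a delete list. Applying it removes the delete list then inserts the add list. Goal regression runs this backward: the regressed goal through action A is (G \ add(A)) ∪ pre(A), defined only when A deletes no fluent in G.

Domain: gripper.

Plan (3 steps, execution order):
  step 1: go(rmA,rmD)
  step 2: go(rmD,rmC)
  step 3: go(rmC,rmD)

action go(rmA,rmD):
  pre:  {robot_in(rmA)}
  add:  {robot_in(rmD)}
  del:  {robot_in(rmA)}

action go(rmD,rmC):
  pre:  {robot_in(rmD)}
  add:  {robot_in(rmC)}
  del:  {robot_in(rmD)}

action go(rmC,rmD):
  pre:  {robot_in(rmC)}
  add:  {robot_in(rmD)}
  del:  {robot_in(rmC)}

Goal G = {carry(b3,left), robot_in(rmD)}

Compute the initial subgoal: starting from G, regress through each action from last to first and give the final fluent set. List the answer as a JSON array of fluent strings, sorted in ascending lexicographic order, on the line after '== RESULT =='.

Regress step by step:
  through step 3 (go(rmC,rmD)): drop {robot_in(rmD)}, keep {carry(b3,left)}, require {robot_in(rmC)}
    → {carry(b3,left), robot_in(rmC)}
  through step 2 (go(rmD,rmC)): drop {robot_in(rmC)}, keep {carry(b3,left)}, require {robot_in(rmD)}
    → {carry(b3,left), robot_in(rmD)}
  through step 1 (go(rmA,rmD)): drop {robot_in(rmD)}, keep {carry(b3,left)}, require {robot_in(rmA)}
    → {carry(b3,left), robot_in(rmA)}

== RESULT ==
["carry(b3,left)", "robot_in(rmA)"]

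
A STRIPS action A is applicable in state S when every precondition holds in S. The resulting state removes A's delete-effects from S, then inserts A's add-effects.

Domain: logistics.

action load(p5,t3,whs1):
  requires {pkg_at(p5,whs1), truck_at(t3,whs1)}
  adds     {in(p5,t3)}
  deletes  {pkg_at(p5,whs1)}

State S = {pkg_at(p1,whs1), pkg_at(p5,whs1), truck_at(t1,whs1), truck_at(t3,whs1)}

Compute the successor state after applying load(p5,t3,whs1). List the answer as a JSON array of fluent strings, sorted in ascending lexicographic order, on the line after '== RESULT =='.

Progress:
  pre ⊆ S: {pkg_at(p5,whs1), truck_at(t3,whs1)} ⊆ S  — applicable
  S \ del = {pkg_at(p1,whs1), truck_at(t1,whs1), truck_at(t3,whs1)}
  ∪ add   = {in(p5,t3), pkg_at(p1,whs1), truck_at(t1,whs1), truck_at(t3,whs1)}

== RESULT ==
["in(p5,t3)", "pkg_at(p1,whs1)", "truck_at(t1,whs1)", "truck_at(t3,whs1)"]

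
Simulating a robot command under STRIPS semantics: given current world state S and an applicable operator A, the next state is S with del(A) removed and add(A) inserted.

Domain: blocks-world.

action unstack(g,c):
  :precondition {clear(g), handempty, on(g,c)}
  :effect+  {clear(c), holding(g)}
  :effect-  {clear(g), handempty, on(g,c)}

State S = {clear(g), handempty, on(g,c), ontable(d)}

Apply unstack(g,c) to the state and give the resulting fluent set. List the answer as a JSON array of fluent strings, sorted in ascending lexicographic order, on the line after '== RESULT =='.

Compute (S \ del) ∪ add:
  pre ⊆ S: {clear(g), handempty, on(g,c)} ⊆ S  — applicable
  S \ del = {ontable(d)}
  ∪ add   = {clear(c), holding(g), ontable(d)}

== RESULT ==
["clear(c)", "holding(g)", "ontable(d)"]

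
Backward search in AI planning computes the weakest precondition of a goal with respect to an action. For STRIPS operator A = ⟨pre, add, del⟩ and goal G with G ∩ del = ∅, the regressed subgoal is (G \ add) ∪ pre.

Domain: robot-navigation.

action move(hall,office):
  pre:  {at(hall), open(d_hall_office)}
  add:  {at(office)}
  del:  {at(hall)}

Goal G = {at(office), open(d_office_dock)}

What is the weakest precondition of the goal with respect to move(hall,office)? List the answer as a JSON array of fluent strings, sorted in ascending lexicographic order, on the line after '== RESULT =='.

Compute (G \ add) ∪ pre:
  G ∩ del = {}  (empty — regression defined)
  G \ add = {at(office), open(d_office_dock)} \ {at(office)} = {open(d_office_dock)}
  ∪ pre   = {open(d_office_dock)} ∪ {at(hall), open(d_hall_office)}
          = {at(hall), open(d_hall_office), open(d_office_dock)}

== RESULT ==
["at(hall)", "open(d_hall_office)", "open(d_office_dock)"]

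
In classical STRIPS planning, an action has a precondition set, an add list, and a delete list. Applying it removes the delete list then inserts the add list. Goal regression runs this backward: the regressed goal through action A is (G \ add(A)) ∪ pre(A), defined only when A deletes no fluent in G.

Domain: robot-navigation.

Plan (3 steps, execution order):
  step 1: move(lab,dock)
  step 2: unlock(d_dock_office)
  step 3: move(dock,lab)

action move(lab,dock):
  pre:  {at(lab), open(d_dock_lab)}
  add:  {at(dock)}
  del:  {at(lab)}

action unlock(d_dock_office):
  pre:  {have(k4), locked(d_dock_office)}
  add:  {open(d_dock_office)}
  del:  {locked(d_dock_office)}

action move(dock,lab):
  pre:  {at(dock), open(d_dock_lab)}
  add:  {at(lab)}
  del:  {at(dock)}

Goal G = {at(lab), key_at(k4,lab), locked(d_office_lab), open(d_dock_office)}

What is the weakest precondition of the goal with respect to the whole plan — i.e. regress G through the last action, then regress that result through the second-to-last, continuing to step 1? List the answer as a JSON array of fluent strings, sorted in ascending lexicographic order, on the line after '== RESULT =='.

Regress step by step:
  through step 3 (move(dock,lab)): drop {at(lab)}, keep {key_at(k4,lab), locked(d_office_lab), open(d_dock_office)}, require {at(dock), open(d_dock_lab)}
    → {at(dock), key_at(k4,lab), locked(d_office_lab), open(d_dock_lab), open(d_dock_office)}
  through step 2 (unlock(d_dock_office)): drop {open(d_dock_office)}, keep {at(dock), key_at(k4,lab), locked(d_office_lab), open(d_dock_lab)}, require {have(k4), locked(d_dock_office)}
    → {at(dock), have(k4), key_at(k4,lab), locked(d_dock_office), locked(d_office_lab), open(d_dock_lab)}
  through step 1 (move(lab,dock)): drop {at(dock)}, keep {have(k4), key_at(k4,lab), locked(d_dock_office), locked(d_office_lab), open(d_dock_lab)}, require {at(lab), open(d_dock_lab)}
    → {at(lab), have(k4), key_at(k4,lab), locked(d_dock_office), locked(d_office_lab), open(d_dock_lab)}

== RESULT ==
["at(lab)", "have(k4)", "key_at(k4,lab)", "locked(d_dock_office)", "locked(d_office_lab)", "open(d_dock_lab)"]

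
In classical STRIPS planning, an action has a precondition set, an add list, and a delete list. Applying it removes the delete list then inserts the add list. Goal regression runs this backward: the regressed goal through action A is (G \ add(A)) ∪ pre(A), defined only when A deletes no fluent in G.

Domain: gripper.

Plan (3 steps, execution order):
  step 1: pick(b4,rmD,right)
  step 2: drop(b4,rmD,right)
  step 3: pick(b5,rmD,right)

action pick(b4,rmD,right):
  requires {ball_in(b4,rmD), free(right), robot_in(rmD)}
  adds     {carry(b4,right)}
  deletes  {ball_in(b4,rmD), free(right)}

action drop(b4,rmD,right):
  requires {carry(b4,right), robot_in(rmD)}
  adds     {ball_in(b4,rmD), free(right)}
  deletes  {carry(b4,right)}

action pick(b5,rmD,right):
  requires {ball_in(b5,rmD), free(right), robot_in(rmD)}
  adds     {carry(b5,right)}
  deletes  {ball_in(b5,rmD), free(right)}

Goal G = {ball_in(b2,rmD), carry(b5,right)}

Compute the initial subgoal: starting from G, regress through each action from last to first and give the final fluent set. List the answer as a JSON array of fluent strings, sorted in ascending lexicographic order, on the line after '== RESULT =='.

Regress step by step:
  through step 3 (pick(b5,rmD,right)): drop {carry(b5,right)}, keep {ball_in(b2,rmD)}, require {ball_in(b5,rmD), free(right), robot_in(rmD)}
    → {ball_in(b2,rmD), ball_in(b5,rmD), free(right), robot_in(rmD)}
  through step 2 (drop(b4,rmD,right)): drop {free(right)}, keep {ball_in(b2,rmD), ball_in(b5,rmD), robot_in(rmD)}, require {carry(b4,right), robot_in(rmD)}
    → {ball_in(b2,rmD), ball_in(b5,rmD), carry(b4,right), robot_in(rmD)}
  through step 1 (pick(b4,rmD,right)): drop {carry(b4,right)}, keep {ball_in(b2,rmD), ball_in(b5,rmD), robot_in(rmD)}, require {ball_in(b4,rmD), free(right), robot_in(rmD)}
    → {ball_in(b2,rmD), ball_in(b4,rmD), ball_in(b5,rmD), free(right), robot_in(rmD)}

== RESULT ==
["ball_in(b2,rmD)", "ball_in(b4,rmD)", "ball_in(b5,rmD)", "free(right)", "robot_in(rmD)"]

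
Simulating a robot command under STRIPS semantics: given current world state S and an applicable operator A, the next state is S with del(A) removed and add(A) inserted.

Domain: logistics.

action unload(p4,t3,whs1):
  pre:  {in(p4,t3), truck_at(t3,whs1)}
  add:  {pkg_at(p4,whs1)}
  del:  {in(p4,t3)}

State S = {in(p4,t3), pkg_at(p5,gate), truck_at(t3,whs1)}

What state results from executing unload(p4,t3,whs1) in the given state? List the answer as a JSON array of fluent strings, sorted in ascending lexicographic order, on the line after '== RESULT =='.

Progress:
  pre ⊆ S: {in(p4,t3), truck_at(t3,whs1)} ⊆ S  — applicable
  S \ del = {pkg_at(p5,gate), truck_at(t3,whs1)}
  ∪ add   = {pkg_at(p4,whs1), pkg_at(p5,gate), truck_at(t3,whs1)}

== RESULT ==
["pkg_at(p4,whs1)", "pkg_at(p5,gate)", "truck_at(t3,whs1)"]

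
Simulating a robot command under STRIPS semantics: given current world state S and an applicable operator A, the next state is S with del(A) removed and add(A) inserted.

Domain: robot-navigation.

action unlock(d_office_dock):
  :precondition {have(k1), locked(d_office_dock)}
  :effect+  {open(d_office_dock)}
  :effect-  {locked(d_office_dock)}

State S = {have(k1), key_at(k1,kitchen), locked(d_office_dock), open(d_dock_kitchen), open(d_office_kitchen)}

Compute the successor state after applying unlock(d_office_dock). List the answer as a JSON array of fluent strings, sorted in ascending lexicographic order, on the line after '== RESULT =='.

Progress:
  pre ⊆ S: {have(k1), locked(d_office_dock)} ⊆ S  — applicable
  S \ del = {have(k1), key_at(k1,kitchen), open(d_dock_kitchen), open(d_office_kitchen)}
  ∪ add   = {have(k1), key_at(k1,kitchen), open(d_dock_kitchen), open(d_office_dock), open(d_office_kitchen)}

== RESULT ==
["have(k1)", "key_at(k1,kitchen)", "open(d_dock_kitchen)", "open(d_office_dock)", "open(d_office_kitchen)"]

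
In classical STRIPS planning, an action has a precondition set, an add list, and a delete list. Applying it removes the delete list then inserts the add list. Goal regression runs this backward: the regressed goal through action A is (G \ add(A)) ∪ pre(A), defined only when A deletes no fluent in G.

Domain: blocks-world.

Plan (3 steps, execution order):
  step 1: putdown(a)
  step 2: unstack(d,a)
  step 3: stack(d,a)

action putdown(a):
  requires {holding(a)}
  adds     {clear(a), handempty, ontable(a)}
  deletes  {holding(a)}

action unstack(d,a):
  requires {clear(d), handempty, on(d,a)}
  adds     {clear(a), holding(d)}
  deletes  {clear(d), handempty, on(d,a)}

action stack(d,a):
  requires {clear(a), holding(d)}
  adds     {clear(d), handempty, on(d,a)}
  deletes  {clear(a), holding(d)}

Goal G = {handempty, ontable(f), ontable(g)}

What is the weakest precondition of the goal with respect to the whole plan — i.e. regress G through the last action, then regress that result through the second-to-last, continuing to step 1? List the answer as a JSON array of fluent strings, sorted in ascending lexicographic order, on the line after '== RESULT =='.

Work backward from the goal:
  through step 3 (stack(d,a)): drop {handempty}, keep {ontable(f), ontable(g)}, require {clear(a), holding(d)}
    → {clear(a), holding(d), ontable(f), ontable(g)}
  through step 2 (unstack(d,a)): drop {clear(a), holding(d)}, keep {ontable(f), ontable(g)}, require {clear(d), handempty, on(d,a)}
    → {clear(d), handempty, on(d,a), ontable(f), ontable(g)}
  through step 1 (putdown(a)): drop {handempty}, keep {clear(d), on(d,a), ontable(f), ontable(g)}, require {holding(a)}
    → {clear(d), holding(a), on(d,a), ontable(f), ontable(g)}

== RESULT ==
["clear(d)", "holding(a)", "on(d,a)", "ontable(f)", "ontable(g)"]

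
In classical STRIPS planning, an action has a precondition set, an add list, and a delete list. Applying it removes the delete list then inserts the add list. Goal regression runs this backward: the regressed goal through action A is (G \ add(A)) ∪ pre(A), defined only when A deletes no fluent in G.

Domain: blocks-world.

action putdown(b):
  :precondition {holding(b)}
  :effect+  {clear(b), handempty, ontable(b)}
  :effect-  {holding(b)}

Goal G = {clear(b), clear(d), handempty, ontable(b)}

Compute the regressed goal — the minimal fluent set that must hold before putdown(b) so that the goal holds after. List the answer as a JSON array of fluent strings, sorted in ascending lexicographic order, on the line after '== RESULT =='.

Regress:
  G ∩ del = {}  (empty — regression defined)
  G \ add = {clear(b), clear(d), handempty, ontable(b)} \ {clear(b), handempty, ontable(b)} = {clear(d)}
  ∪ pre   = {clear(d)} ∪ {holding(b)}
          = {clear(d), holding(b)}

== RESULT ==
["clear(d)", "holding(b)"]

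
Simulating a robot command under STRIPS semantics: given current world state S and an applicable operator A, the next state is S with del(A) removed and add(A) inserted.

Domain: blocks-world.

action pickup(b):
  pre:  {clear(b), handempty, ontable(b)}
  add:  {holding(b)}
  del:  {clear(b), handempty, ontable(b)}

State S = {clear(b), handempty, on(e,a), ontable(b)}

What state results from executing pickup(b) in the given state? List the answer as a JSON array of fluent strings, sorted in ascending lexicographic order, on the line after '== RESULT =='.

Progress:
  pre ⊆ S: {clear(b), handempty, ontable(b)} ⊆ S  — applicable
  S \ del = {on(e,a)}
  ∪ add   = {holding(b), on(e,a)}

== RESULT ==
["holding(b)", "on(e,a)"]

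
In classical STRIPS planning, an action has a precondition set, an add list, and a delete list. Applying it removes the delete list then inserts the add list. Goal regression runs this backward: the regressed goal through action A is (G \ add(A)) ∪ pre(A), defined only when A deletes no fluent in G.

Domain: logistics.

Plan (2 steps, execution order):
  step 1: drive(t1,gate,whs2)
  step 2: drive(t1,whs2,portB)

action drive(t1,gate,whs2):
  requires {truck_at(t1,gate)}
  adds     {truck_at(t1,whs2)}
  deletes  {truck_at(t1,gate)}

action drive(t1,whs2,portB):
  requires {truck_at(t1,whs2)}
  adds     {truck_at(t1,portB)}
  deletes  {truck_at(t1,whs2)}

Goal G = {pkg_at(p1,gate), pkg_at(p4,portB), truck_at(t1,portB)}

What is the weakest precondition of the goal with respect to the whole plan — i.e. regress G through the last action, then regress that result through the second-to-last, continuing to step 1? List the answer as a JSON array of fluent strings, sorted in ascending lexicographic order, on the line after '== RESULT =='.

Work backward from the goal:
  through step 2 (drive(t1,whs2,portB)): drop {truck_at(t1,portB)}, keep {pkg_at(p1,gate), pkg_at(p4,portB)}, require {truck_at(t1,whs2)}
    → {pkg_at(p1,gate), pkg_at(p4,portB), truck_at(t1,whs2)}
  through step 1 (drive(t1,gate,whs2)): drop {truck_at(t1,whs2)}, keep {pkg_at(p1,gate), pkg_at(p4,portB)}, require {truck_at(t1,gate)}
    → {pkg_at(p1,gate), pkg_at(p4,portB), truck_at(t1,gate)}

== RESULT ==
["pkg_at(p1,gate)", "pkg_at(p4,portB)", "truck_at(t1,gate)"]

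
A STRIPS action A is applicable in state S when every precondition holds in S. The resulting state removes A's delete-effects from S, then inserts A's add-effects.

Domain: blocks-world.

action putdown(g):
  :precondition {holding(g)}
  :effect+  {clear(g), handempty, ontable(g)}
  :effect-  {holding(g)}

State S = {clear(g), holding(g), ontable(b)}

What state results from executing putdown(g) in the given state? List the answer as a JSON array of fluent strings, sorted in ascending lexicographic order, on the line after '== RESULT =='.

Progress:
  pre ⊆ S: {holding(g)} ⊆ S  — applicable
  S \ del = {clear(g), ontable(b)}
  ∪ add   = {clear(g), handempty, ontable(b), ontable(g)}

== RESULT ==
["clear(g)", "handempty", "ontable(b)", "ontable(g)"]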